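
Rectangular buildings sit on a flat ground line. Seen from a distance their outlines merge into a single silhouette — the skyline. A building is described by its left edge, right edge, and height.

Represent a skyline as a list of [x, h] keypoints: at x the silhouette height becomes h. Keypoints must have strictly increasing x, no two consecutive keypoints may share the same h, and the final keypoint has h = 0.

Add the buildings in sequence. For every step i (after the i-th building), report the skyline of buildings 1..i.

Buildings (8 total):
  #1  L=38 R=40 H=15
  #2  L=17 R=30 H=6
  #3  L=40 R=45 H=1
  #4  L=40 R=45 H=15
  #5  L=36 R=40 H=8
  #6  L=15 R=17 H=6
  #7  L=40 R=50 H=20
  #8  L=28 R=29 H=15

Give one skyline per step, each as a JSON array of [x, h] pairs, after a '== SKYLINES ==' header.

== SKYLINES ==
[[38,15],[40,0]]
[[17,6],[30,0],[38,15],[40,0]]
[[17,6],[30,0],[38,15],[40,1],[45,0]]
[[17,6],[30,0],[38,15],[45,0]]
[[17,6],[30,0],[36,8],[38,15],[45,0]]
[[15,6],[30,0],[36,8],[38,15],[45,0]]
[[15,6],[30,0],[36,8],[38,15],[40,20],[50,0]]
[[15,6],[28,15],[29,6],[30,0],[36,8],[38,15],[40,20],[50,0]]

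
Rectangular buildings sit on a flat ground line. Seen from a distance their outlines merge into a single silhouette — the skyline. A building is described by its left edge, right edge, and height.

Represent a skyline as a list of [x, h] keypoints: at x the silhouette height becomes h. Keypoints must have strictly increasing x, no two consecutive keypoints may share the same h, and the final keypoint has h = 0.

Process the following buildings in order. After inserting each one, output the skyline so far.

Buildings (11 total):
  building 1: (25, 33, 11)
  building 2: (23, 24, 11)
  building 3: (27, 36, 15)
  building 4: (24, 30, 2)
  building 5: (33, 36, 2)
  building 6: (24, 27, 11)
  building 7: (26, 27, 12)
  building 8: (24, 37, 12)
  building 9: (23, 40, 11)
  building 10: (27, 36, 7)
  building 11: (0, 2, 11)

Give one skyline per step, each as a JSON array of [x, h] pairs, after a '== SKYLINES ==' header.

== SKYLINES ==
[[25,11],[33,0]]
[[23,11],[24,0],[25,11],[33,0]]
[[23,11],[24,0],[25,11],[27,15],[36,0]]
[[23,11],[24,2],[25,11],[27,15],[36,0]]
[[23,11],[24,2],[25,11],[27,15],[36,0]]
[[23,11],[27,15],[36,0]]
[[23,11],[26,12],[27,15],[36,0]]
[[23,11],[24,12],[27,15],[36,12],[37,0]]
[[23,11],[24,12],[27,15],[36,12],[37,11],[40,0]]
[[23,11],[24,12],[27,15],[36,12],[37,11],[40,0]]
[[0,11],[2,0],[23,11],[24,12],[27,15],[36,12],[37,11],[40,0]]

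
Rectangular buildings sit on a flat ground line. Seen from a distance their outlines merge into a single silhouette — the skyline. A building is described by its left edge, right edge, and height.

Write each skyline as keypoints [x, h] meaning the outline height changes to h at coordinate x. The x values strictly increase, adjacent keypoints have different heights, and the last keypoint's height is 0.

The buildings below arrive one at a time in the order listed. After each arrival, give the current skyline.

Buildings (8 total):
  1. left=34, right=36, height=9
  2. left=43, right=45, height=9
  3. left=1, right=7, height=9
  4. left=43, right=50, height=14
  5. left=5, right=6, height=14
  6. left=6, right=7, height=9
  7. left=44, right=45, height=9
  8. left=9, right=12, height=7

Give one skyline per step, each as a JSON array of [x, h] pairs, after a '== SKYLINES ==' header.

== SKYLINES ==
[[34,9],[36,0]]
[[34,9],[36,0],[43,9],[45,0]]
[[1,9],[7,0],[34,9],[36,0],[43,9],[45,0]]
[[1,9],[7,0],[34,9],[36,0],[43,14],[50,0]]
[[1,9],[5,14],[6,9],[7,0],[34,9],[36,0],[43,14],[50,0]]
[[1,9],[5,14],[6,9],[7,0],[34,9],[36,0],[43,14],[50,0]]
[[1,9],[5,14],[6,9],[7,0],[34,9],[36,0],[43,14],[50,0]]
[[1,9],[5,14],[6,9],[7,0],[9,7],[12,0],[34,9],[36,0],[43,14],[50,0]]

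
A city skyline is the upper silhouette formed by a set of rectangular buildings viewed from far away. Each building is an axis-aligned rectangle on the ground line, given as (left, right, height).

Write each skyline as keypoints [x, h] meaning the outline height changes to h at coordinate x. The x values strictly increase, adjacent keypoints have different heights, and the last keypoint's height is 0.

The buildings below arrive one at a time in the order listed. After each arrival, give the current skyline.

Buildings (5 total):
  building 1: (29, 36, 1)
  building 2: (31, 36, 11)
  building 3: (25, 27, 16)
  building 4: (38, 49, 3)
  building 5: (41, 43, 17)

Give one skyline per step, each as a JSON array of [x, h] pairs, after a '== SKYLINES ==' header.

== SKYLINES ==
[[29,1],[36,0]]
[[29,1],[31,11],[36,0]]
[[25,16],[27,0],[29,1],[31,11],[36,0]]
[[25,16],[27,0],[29,1],[31,11],[36,0],[38,3],[49,0]]
[[25,16],[27,0],[29,1],[31,11],[36,0],[38,3],[41,17],[43,3],[49,0]]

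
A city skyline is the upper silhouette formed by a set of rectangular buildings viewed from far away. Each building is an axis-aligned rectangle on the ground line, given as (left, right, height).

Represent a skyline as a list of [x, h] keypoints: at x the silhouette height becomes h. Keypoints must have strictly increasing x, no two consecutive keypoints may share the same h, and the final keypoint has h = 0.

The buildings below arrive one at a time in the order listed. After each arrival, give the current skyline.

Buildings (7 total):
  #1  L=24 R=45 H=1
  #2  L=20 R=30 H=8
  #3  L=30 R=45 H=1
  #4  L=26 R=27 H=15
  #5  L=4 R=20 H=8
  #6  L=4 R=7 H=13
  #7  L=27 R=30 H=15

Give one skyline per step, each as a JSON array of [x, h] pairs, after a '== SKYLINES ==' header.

== SKYLINES ==
[[24,1],[45,0]]
[[20,8],[30,1],[45,0]]
[[20,8],[30,1],[45,0]]
[[20,8],[26,15],[27,8],[30,1],[45,0]]
[[4,8],[26,15],[27,8],[30,1],[45,0]]
[[4,13],[7,8],[26,15],[27,8],[30,1],[45,0]]
[[4,13],[7,8],[26,15],[30,1],[45,0]]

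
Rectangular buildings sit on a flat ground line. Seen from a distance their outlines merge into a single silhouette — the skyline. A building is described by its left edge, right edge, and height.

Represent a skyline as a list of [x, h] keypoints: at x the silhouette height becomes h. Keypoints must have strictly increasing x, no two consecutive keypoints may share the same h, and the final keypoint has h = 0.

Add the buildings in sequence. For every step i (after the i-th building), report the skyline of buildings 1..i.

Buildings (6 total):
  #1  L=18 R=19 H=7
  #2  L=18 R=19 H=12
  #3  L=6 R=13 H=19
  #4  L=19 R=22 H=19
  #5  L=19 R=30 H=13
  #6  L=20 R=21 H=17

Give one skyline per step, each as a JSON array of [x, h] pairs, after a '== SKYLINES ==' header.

== SKYLINES ==
[[18,7],[19,0]]
[[18,12],[19,0]]
[[6,19],[13,0],[18,12],[19,0]]
[[6,19],[13,0],[18,12],[19,19],[22,0]]
[[6,19],[13,0],[18,12],[19,19],[22,13],[30,0]]
[[6,19],[13,0],[18,12],[19,19],[22,13],[30,0]]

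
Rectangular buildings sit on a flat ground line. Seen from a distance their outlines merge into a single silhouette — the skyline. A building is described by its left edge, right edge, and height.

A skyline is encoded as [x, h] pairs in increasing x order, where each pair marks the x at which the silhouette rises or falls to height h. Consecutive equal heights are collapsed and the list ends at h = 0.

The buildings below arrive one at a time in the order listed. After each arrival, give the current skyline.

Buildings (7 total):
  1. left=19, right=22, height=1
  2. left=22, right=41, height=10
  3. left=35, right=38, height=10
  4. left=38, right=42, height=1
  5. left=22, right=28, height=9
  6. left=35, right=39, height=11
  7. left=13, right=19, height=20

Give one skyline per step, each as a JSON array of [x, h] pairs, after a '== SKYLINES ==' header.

== SKYLINES ==
[[19,1],[22,0]]
[[19,1],[22,10],[41,0]]
[[19,1],[22,10],[41,0]]
[[19,1],[22,10],[41,1],[42,0]]
[[19,1],[22,10],[41,1],[42,0]]
[[19,1],[22,10],[35,11],[39,10],[41,1],[42,0]]
[[13,20],[19,1],[22,10],[35,11],[39,10],[41,1],[42,0]]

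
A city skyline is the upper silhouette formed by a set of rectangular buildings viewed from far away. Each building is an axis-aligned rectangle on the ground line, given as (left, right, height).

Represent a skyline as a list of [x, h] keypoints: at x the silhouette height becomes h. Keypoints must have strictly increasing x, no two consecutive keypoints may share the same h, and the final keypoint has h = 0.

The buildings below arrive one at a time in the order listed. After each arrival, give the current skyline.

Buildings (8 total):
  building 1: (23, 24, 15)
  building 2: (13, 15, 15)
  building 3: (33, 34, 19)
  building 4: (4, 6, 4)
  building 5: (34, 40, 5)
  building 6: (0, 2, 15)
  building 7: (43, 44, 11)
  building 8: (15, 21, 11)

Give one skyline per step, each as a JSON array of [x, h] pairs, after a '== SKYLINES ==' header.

== SKYLINES ==
[[23,15],[24,0]]
[[13,15],[15,0],[23,15],[24,0]]
[[13,15],[15,0],[23,15],[24,0],[33,19],[34,0]]
[[4,4],[6,0],[13,15],[15,0],[23,15],[24,0],[33,19],[34,0]]
[[4,4],[6,0],[13,15],[15,0],[23,15],[24,0],[33,19],[34,5],[40,0]]
[[0,15],[2,0],[4,4],[6,0],[13,15],[15,0],[23,15],[24,0],[33,19],[34,5],[40,0]]
[[0,15],[2,0],[4,4],[6,0],[13,15],[15,0],[23,15],[24,0],[33,19],[34,5],[40,0],[43,11],[44,0]]
[[0,15],[2,0],[4,4],[6,0],[13,15],[15,11],[21,0],[23,15],[24,0],[33,19],[34,5],[40,0],[43,11],[44,0]]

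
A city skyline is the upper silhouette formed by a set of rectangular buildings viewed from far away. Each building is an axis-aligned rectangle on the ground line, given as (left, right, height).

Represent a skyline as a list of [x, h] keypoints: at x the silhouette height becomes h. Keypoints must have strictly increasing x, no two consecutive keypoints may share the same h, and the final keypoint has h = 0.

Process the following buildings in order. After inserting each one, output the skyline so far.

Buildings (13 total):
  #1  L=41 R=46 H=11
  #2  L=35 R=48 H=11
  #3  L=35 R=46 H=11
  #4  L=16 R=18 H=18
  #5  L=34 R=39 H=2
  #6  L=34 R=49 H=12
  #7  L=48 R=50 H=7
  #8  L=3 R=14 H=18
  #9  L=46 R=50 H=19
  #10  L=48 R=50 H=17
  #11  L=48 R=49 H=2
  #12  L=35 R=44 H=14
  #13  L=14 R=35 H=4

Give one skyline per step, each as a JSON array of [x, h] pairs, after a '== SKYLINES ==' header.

== SKYLINES ==
[[41,11],[46,0]]
[[35,11],[48,0]]
[[35,11],[48,0]]
[[16,18],[18,0],[35,11],[48,0]]
[[16,18],[18,0],[34,2],[35,11],[48,0]]
[[16,18],[18,0],[34,12],[49,0]]
[[16,18],[18,0],[34,12],[49,7],[50,0]]
[[3,18],[14,0],[16,18],[18,0],[34,12],[49,7],[50,0]]
[[3,18],[14,0],[16,18],[18,0],[34,12],[46,19],[50,0]]
[[3,18],[14,0],[16,18],[18,0],[34,12],[46,19],[50,0]]
[[3,18],[14,0],[16,18],[18,0],[34,12],[46,19],[50,0]]
[[3,18],[14,0],[16,18],[18,0],[34,12],[35,14],[44,12],[46,19],[50,0]]
[[3,18],[14,4],[16,18],[18,4],[34,12],[35,14],[44,12],[46,19],[50,0]]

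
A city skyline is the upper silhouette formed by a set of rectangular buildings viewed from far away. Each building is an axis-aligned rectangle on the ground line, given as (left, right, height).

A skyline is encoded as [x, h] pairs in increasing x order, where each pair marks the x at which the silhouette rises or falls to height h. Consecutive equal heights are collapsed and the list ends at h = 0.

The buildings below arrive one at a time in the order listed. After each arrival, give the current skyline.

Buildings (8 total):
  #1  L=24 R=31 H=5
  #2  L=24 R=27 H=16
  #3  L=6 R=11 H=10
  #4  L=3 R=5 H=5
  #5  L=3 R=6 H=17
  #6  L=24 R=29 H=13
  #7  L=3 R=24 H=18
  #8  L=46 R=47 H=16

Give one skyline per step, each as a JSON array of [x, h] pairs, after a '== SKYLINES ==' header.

== SKYLINES ==
[[24,5],[31,0]]
[[24,16],[27,5],[31,0]]
[[6,10],[11,0],[24,16],[27,5],[31,0]]
[[3,5],[5,0],[6,10],[11,0],[24,16],[27,5],[31,0]]
[[3,17],[6,10],[11,0],[24,16],[27,5],[31,0]]
[[3,17],[6,10],[11,0],[24,16],[27,13],[29,5],[31,0]]
[[3,18],[24,16],[27,13],[29,5],[31,0]]
[[3,18],[24,16],[27,13],[29,5],[31,0],[46,16],[47,0]]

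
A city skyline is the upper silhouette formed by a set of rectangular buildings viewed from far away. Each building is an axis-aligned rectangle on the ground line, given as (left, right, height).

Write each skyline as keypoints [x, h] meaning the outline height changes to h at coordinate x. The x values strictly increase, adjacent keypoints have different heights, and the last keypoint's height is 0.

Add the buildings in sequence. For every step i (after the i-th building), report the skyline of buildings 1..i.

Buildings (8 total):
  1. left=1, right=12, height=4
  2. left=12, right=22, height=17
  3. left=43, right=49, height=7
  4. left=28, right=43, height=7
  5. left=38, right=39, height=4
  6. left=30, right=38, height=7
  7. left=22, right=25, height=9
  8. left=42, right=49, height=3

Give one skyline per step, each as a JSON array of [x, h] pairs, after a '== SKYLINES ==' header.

== SKYLINES ==
[[1,4],[12,0]]
[[1,4],[12,17],[22,0]]
[[1,4],[12,17],[22,0],[43,7],[49,0]]
[[1,4],[12,17],[22,0],[28,7],[49,0]]
[[1,4],[12,17],[22,0],[28,7],[49,0]]
[[1,4],[12,17],[22,0],[28,7],[49,0]]
[[1,4],[12,17],[22,9],[25,0],[28,7],[49,0]]
[[1,4],[12,17],[22,9],[25,0],[28,7],[49,0]]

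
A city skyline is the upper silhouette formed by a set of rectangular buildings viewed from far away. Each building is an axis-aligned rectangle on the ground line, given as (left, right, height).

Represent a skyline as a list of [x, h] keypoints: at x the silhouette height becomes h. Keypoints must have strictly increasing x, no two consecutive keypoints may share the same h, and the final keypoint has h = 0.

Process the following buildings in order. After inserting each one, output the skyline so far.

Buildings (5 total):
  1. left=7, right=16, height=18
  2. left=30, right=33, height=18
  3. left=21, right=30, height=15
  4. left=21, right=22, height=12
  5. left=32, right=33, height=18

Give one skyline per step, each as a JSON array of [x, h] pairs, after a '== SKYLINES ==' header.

== SKYLINES ==
[[7,18],[16,0]]
[[7,18],[16,0],[30,18],[33,0]]
[[7,18],[16,0],[21,15],[30,18],[33,0]]
[[7,18],[16,0],[21,15],[30,18],[33,0]]
[[7,18],[16,0],[21,15],[30,18],[33,0]]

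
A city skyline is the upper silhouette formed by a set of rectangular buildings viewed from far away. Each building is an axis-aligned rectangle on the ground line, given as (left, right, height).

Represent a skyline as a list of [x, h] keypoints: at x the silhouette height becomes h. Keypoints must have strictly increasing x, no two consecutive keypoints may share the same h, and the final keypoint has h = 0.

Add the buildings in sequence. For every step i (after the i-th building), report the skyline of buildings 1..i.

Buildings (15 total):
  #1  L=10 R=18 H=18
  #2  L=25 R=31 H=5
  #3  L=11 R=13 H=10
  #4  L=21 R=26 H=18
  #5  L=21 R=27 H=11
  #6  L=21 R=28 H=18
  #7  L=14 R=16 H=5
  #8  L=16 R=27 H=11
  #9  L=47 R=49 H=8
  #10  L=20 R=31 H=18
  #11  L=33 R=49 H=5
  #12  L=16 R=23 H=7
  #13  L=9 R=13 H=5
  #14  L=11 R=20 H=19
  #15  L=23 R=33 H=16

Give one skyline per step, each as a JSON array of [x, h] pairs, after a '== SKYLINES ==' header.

== SKYLINES ==
[[10,18],[18,0]]
[[10,18],[18,0],[25,5],[31,0]]
[[10,18],[18,0],[25,5],[31,0]]
[[10,18],[18,0],[21,18],[26,5],[31,0]]
[[10,18],[18,0],[21,18],[26,11],[27,5],[31,0]]
[[10,18],[18,0],[21,18],[28,5],[31,0]]
[[10,18],[18,0],[21,18],[28,5],[31,0]]
[[10,18],[18,11],[21,18],[28,5],[31,0]]
[[10,18],[18,11],[21,18],[28,5],[31,0],[47,8],[49,0]]
[[10,18],[18,11],[20,18],[31,0],[47,8],[49,0]]
[[10,18],[18,11],[20,18],[31,0],[33,5],[47,8],[49,0]]
[[10,18],[18,11],[20,18],[31,0],[33,5],[47,8],[49,0]]
[[9,5],[10,18],[18,11],[20,18],[31,0],[33,5],[47,8],[49,0]]
[[9,5],[10,18],[11,19],[20,18],[31,0],[33,5],[47,8],[49,0]]
[[9,5],[10,18],[11,19],[20,18],[31,16],[33,5],[47,8],[49,0]]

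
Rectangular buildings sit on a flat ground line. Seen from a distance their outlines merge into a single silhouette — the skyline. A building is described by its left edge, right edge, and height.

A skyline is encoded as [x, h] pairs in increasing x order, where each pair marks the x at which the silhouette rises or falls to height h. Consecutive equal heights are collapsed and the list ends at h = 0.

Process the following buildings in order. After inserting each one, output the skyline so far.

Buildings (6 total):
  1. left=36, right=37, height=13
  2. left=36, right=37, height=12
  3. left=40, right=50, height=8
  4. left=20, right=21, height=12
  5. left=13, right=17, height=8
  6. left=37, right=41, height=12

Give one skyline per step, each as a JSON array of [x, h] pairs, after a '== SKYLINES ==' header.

== SKYLINES ==
[[36,13],[37,0]]
[[36,13],[37,0]]
[[36,13],[37,0],[40,8],[50,0]]
[[20,12],[21,0],[36,13],[37,0],[40,8],[50,0]]
[[13,8],[17,0],[20,12],[21,0],[36,13],[37,0],[40,8],[50,0]]
[[13,8],[17,0],[20,12],[21,0],[36,13],[37,12],[41,8],[50,0]]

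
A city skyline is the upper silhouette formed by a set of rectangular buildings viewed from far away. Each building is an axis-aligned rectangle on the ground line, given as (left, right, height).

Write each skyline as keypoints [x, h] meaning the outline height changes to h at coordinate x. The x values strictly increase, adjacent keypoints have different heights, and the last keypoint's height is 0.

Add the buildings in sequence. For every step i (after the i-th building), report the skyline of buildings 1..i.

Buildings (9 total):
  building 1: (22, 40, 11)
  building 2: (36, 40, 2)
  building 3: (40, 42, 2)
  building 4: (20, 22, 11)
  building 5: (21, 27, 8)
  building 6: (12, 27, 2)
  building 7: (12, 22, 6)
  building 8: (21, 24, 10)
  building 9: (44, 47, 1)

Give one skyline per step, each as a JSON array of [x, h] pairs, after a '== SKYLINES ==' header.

== SKYLINES ==
[[22,11],[40,0]]
[[22,11],[40,0]]
[[22,11],[40,2],[42,0]]
[[20,11],[40,2],[42,0]]
[[20,11],[40,2],[42,0]]
[[12,2],[20,11],[40,2],[42,0]]
[[12,6],[20,11],[40,2],[42,0]]
[[12,6],[20,11],[40,2],[42,0]]
[[12,6],[20,11],[40,2],[42,0],[44,1],[47,0]]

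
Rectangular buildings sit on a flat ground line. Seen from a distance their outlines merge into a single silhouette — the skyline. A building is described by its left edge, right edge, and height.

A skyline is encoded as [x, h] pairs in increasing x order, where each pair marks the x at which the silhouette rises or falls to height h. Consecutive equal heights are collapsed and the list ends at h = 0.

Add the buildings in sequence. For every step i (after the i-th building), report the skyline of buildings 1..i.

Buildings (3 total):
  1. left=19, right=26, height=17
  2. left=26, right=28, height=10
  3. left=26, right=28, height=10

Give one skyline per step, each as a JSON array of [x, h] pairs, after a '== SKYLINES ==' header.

== SKYLINES ==
[[19,17],[26,0]]
[[19,17],[26,10],[28,0]]
[[19,17],[26,10],[28,0]]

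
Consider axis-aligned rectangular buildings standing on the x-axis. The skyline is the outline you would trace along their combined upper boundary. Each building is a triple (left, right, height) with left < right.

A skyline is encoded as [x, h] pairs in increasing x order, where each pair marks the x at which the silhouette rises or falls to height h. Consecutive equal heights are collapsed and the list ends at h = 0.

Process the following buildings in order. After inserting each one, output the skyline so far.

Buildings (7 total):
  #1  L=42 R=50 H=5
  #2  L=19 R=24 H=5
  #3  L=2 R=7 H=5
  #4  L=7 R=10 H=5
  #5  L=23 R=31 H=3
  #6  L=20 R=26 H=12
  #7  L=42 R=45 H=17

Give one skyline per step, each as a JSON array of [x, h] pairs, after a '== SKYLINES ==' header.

== SKYLINES ==
[[42,5],[50,0]]
[[19,5],[24,0],[42,5],[50,0]]
[[2,5],[7,0],[19,5],[24,0],[42,5],[50,0]]
[[2,5],[10,0],[19,5],[24,0],[42,5],[50,0]]
[[2,5],[10,0],[19,5],[24,3],[31,0],[42,5],[50,0]]
[[2,5],[10,0],[19,5],[20,12],[26,3],[31,0],[42,5],[50,0]]
[[2,5],[10,0],[19,5],[20,12],[26,3],[31,0],[42,17],[45,5],[50,0]]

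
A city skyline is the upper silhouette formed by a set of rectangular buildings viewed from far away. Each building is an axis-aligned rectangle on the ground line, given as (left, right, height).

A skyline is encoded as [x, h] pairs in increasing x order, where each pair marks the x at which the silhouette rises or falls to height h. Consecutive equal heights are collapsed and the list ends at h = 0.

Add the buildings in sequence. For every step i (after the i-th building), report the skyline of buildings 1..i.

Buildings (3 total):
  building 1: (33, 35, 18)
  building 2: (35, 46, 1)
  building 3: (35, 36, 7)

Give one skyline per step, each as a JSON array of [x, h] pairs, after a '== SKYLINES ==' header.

== SKYLINES ==
[[33,18],[35,0]]
[[33,18],[35,1],[46,0]]
[[33,18],[35,7],[36,1],[46,0]]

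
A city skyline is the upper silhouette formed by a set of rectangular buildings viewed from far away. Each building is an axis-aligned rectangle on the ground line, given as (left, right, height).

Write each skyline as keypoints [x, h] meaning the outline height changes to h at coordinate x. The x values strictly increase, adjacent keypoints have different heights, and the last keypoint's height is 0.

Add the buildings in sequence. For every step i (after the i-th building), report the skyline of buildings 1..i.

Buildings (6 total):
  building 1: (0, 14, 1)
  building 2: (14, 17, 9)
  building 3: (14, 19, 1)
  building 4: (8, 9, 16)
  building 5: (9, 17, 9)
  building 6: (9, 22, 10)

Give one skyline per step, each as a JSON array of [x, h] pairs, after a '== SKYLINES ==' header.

== SKYLINES ==
[[0,1],[14,0]]
[[0,1],[14,9],[17,0]]
[[0,1],[14,9],[17,1],[19,0]]
[[0,1],[8,16],[9,1],[14,9],[17,1],[19,0]]
[[0,1],[8,16],[9,9],[17,1],[19,0]]
[[0,1],[8,16],[9,10],[22,0]]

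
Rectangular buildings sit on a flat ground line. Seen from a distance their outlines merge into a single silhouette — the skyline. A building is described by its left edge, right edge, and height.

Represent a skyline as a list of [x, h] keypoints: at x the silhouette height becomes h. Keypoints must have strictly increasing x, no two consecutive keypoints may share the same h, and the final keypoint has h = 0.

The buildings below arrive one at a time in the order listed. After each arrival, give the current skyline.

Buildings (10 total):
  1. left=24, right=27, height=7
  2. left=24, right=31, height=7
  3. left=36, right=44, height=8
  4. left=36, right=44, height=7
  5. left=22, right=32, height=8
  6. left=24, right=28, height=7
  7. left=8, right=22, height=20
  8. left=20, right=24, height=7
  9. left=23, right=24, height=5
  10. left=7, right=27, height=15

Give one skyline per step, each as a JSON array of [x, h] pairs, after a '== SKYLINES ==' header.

== SKYLINES ==
[[24,7],[27,0]]
[[24,7],[31,0]]
[[24,7],[31,0],[36,8],[44,0]]
[[24,7],[31,0],[36,8],[44,0]]
[[22,8],[32,0],[36,8],[44,0]]
[[22,8],[32,0],[36,8],[44,0]]
[[8,20],[22,8],[32,0],[36,8],[44,0]]
[[8,20],[22,8],[32,0],[36,8],[44,0]]
[[8,20],[22,8],[32,0],[36,8],[44,0]]
[[7,15],[8,20],[22,15],[27,8],[32,0],[36,8],[44,0]]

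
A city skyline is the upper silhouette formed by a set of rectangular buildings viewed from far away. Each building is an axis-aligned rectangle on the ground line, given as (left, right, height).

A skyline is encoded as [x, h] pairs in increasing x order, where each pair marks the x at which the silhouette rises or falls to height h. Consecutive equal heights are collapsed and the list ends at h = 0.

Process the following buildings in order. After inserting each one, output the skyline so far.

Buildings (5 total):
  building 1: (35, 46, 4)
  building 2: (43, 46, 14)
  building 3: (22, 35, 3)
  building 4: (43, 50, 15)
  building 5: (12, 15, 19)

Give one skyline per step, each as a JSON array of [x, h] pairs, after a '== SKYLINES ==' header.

== SKYLINES ==
[[35,4],[46,0]]
[[35,4],[43,14],[46,0]]
[[22,3],[35,4],[43,14],[46,0]]
[[22,3],[35,4],[43,15],[50,0]]
[[12,19],[15,0],[22,3],[35,4],[43,15],[50,0]]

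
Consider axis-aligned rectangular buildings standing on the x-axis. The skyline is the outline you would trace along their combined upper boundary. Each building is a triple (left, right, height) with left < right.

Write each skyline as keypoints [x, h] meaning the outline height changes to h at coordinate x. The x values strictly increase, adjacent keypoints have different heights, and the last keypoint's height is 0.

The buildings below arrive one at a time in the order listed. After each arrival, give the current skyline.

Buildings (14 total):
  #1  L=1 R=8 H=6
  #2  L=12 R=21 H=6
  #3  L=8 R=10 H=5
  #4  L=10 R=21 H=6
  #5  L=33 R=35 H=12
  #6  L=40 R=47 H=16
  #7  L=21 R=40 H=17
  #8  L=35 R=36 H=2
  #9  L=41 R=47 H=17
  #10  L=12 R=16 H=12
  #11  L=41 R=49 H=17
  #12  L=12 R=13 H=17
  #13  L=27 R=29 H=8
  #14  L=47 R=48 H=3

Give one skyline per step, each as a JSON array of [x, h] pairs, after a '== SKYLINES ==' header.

== SKYLINES ==
[[1,6],[8,0]]
[[1,6],[8,0],[12,6],[21,0]]
[[1,6],[8,5],[10,0],[12,6],[21,0]]
[[1,6],[8,5],[10,6],[21,0]]
[[1,6],[8,5],[10,6],[21,0],[33,12],[35,0]]
[[1,6],[8,5],[10,6],[21,0],[33,12],[35,0],[40,16],[47,0]]
[[1,6],[8,5],[10,6],[21,17],[40,16],[47,0]]
[[1,6],[8,5],[10,6],[21,17],[40,16],[47,0]]
[[1,6],[8,5],[10,6],[21,17],[40,16],[41,17],[47,0]]
[[1,6],[8,5],[10,6],[12,12],[16,6],[21,17],[40,16],[41,17],[47,0]]
[[1,6],[8,5],[10,6],[12,12],[16,6],[21,17],[40,16],[41,17],[49,0]]
[[1,6],[8,5],[10,6],[12,17],[13,12],[16,6],[21,17],[40,16],[41,17],[49,0]]
[[1,6],[8,5],[10,6],[12,17],[13,12],[16,6],[21,17],[40,16],[41,17],[49,0]]
[[1,6],[8,5],[10,6],[12,17],[13,12],[16,6],[21,17],[40,16],[41,17],[49,0]]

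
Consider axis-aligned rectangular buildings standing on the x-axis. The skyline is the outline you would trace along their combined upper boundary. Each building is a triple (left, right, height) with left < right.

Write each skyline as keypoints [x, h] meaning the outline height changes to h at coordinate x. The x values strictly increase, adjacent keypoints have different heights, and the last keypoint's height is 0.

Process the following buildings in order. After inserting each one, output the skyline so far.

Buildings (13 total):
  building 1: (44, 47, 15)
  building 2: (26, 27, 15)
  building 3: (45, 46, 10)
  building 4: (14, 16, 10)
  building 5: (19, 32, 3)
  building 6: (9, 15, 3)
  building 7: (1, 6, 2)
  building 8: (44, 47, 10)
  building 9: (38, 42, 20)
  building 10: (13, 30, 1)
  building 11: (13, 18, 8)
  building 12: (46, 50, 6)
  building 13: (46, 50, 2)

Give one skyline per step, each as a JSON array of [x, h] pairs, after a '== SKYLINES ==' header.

== SKYLINES ==
[[44,15],[47,0]]
[[26,15],[27,0],[44,15],[47,0]]
[[26,15],[27,0],[44,15],[47,0]]
[[14,10],[16,0],[26,15],[27,0],[44,15],[47,0]]
[[14,10],[16,0],[19,3],[26,15],[27,3],[32,0],[44,15],[47,0]]
[[9,3],[14,10],[16,0],[19,3],[26,15],[27,3],[32,0],[44,15],[47,0]]
[[1,2],[6,0],[9,3],[14,10],[16,0],[19,3],[26,15],[27,3],[32,0],[44,15],[47,0]]
[[1,2],[6,0],[9,3],[14,10],[16,0],[19,3],[26,15],[27,3],[32,0],[44,15],[47,0]]
[[1,2],[6,0],[9,3],[14,10],[16,0],[19,3],[26,15],[27,3],[32,0],[38,20],[42,0],[44,15],[47,0]]
[[1,2],[6,0],[9,3],[14,10],[16,1],[19,3],[26,15],[27,3],[32,0],[38,20],[42,0],[44,15],[47,0]]
[[1,2],[6,0],[9,3],[13,8],[14,10],[16,8],[18,1],[19,3],[26,15],[27,3],[32,0],[38,20],[42,0],[44,15],[47,0]]
[[1,2],[6,0],[9,3],[13,8],[14,10],[16,8],[18,1],[19,3],[26,15],[27,3],[32,0],[38,20],[42,0],[44,15],[47,6],[50,0]]
[[1,2],[6,0],[9,3],[13,8],[14,10],[16,8],[18,1],[19,3],[26,15],[27,3],[32,0],[38,20],[42,0],[44,15],[47,6],[50,0]]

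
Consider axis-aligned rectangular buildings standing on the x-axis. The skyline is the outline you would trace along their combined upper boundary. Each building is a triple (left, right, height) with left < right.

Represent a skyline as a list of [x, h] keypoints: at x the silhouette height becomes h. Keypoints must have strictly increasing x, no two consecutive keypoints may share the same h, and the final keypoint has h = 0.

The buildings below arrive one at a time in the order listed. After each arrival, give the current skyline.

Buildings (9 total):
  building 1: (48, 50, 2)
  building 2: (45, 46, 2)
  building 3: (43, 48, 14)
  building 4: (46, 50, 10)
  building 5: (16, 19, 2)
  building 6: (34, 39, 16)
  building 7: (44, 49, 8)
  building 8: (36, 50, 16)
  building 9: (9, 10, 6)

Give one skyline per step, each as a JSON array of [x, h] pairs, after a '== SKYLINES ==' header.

== SKYLINES ==
[[48,2],[50,0]]
[[45,2],[46,0],[48,2],[50,0]]
[[43,14],[48,2],[50,0]]
[[43,14],[48,10],[50,0]]
[[16,2],[19,0],[43,14],[48,10],[50,0]]
[[16,2],[19,0],[34,16],[39,0],[43,14],[48,10],[50,0]]
[[16,2],[19,0],[34,16],[39,0],[43,14],[48,10],[50,0]]
[[16,2],[19,0],[34,16],[50,0]]
[[9,6],[10,0],[16,2],[19,0],[34,16],[50,0]]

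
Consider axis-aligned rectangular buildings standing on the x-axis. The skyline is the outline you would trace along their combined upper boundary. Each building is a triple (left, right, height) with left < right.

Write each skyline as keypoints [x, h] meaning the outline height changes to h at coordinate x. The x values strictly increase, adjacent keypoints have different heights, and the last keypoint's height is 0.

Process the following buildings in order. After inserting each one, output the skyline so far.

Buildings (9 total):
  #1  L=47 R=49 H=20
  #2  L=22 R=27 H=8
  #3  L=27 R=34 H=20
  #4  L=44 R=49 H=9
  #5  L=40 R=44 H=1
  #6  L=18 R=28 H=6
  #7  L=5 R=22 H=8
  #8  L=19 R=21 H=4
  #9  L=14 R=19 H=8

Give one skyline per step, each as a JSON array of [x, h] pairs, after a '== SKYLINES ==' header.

== SKYLINES ==
[[47,20],[49,0]]
[[22,8],[27,0],[47,20],[49,0]]
[[22,8],[27,20],[34,0],[47,20],[49,0]]
[[22,8],[27,20],[34,0],[44,9],[47,20],[49,0]]
[[22,8],[27,20],[34,0],[40,1],[44,9],[47,20],[49,0]]
[[18,6],[22,8],[27,20],[34,0],[40,1],[44,9],[47,20],[49,0]]
[[5,8],[27,20],[34,0],[40,1],[44,9],[47,20],[49,0]]
[[5,8],[27,20],[34,0],[40,1],[44,9],[47,20],[49,0]]
[[5,8],[27,20],[34,0],[40,1],[44,9],[47,20],[49,0]]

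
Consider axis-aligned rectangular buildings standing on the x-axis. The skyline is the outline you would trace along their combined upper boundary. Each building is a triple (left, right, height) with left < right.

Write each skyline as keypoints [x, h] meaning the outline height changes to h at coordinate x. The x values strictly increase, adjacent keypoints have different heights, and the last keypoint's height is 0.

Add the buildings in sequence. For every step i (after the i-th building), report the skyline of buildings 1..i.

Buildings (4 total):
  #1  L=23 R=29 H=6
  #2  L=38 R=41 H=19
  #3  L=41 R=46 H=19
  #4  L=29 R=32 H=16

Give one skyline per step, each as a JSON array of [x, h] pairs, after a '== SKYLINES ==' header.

== SKYLINES ==
[[23,6],[29,0]]
[[23,6],[29,0],[38,19],[41,0]]
[[23,6],[29,0],[38,19],[46,0]]
[[23,6],[29,16],[32,0],[38,19],[46,0]]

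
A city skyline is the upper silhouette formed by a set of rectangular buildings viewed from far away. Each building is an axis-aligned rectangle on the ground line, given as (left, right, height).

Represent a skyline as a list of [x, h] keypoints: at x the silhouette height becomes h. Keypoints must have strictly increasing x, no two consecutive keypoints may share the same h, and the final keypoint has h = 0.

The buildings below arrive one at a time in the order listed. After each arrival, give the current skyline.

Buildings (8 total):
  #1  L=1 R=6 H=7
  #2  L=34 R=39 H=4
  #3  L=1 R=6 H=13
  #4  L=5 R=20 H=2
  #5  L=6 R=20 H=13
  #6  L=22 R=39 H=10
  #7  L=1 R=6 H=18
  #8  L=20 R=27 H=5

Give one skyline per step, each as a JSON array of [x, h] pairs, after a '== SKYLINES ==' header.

== SKYLINES ==
[[1,7],[6,0]]
[[1,7],[6,0],[34,4],[39,0]]
[[1,13],[6,0],[34,4],[39,0]]
[[1,13],[6,2],[20,0],[34,4],[39,0]]
[[1,13],[20,0],[34,4],[39,0]]
[[1,13],[20,0],[22,10],[39,0]]
[[1,18],[6,13],[20,0],[22,10],[39,0]]
[[1,18],[6,13],[20,5],[22,10],[39,0]]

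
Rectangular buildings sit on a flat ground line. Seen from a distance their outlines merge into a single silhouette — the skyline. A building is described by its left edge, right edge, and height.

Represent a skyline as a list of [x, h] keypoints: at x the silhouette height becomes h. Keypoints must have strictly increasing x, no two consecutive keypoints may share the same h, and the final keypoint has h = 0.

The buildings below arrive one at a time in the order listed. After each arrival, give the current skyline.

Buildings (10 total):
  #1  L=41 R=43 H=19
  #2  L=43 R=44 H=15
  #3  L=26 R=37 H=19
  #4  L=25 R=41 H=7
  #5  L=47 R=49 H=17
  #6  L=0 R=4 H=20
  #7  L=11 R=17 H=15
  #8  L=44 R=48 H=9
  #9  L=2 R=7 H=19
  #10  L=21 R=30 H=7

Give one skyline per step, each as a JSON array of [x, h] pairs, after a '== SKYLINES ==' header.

== SKYLINES ==
[[41,19],[43,0]]
[[41,19],[43,15],[44,0]]
[[26,19],[37,0],[41,19],[43,15],[44,0]]
[[25,7],[26,19],[37,7],[41,19],[43,15],[44,0]]
[[25,7],[26,19],[37,7],[41,19],[43,15],[44,0],[47,17],[49,0]]
[[0,20],[4,0],[25,7],[26,19],[37,7],[41,19],[43,15],[44,0],[47,17],[49,0]]
[[0,20],[4,0],[11,15],[17,0],[25,7],[26,19],[37,7],[41,19],[43,15],[44,0],[47,17],[49,0]]
[[0,20],[4,0],[11,15],[17,0],[25,7],[26,19],[37,7],[41,19],[43,15],[44,9],[47,17],[49,0]]
[[0,20],[4,19],[7,0],[11,15],[17,0],[25,7],[26,19],[37,7],[41,19],[43,15],[44,9],[47,17],[49,0]]
[[0,20],[4,19],[7,0],[11,15],[17,0],[21,7],[26,19],[37,7],[41,19],[43,15],[44,9],[47,17],[49,0]]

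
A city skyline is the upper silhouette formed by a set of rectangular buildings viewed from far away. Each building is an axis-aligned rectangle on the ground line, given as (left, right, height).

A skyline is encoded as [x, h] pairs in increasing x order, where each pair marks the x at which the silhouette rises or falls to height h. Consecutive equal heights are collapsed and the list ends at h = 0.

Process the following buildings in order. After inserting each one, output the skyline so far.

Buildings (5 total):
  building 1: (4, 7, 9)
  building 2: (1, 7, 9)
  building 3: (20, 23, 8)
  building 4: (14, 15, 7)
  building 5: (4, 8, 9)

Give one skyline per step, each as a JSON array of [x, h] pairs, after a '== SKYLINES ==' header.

== SKYLINES ==
[[4,9],[7,0]]
[[1,9],[7,0]]
[[1,9],[7,0],[20,8],[23,0]]
[[1,9],[7,0],[14,7],[15,0],[20,8],[23,0]]
[[1,9],[8,0],[14,7],[15,0],[20,8],[23,0]]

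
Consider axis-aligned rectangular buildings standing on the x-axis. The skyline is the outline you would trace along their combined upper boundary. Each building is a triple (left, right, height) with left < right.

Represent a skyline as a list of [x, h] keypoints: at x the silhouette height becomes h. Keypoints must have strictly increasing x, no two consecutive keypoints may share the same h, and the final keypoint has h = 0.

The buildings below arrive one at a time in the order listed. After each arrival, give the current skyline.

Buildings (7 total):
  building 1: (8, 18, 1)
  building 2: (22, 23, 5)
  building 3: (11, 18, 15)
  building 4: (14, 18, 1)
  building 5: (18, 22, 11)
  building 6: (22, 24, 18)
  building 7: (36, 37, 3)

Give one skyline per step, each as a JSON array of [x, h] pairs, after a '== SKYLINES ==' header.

== SKYLINES ==
[[8,1],[18,0]]
[[8,1],[18,0],[22,5],[23,0]]
[[8,1],[11,15],[18,0],[22,5],[23,0]]
[[8,1],[11,15],[18,0],[22,5],[23,0]]
[[8,1],[11,15],[18,11],[22,5],[23,0]]
[[8,1],[11,15],[18,11],[22,18],[24,0]]
[[8,1],[11,15],[18,11],[22,18],[24,0],[36,3],[37,0]]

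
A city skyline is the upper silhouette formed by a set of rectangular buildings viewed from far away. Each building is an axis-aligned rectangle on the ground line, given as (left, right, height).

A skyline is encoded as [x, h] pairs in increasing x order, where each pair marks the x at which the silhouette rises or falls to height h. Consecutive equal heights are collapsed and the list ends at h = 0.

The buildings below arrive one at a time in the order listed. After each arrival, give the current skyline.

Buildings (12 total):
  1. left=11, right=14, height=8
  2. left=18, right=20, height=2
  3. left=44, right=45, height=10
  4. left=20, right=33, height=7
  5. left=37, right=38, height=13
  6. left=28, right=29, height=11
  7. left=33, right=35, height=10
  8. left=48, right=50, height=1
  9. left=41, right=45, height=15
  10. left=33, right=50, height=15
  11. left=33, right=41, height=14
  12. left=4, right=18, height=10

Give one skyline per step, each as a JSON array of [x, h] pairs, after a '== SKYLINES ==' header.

== SKYLINES ==
[[11,8],[14,0]]
[[11,8],[14,0],[18,2],[20,0]]
[[11,8],[14,0],[18,2],[20,0],[44,10],[45,0]]
[[11,8],[14,0],[18,2],[20,7],[33,0],[44,10],[45,0]]
[[11,8],[14,0],[18,2],[20,7],[33,0],[37,13],[38,0],[44,10],[45,0]]
[[11,8],[14,0],[18,2],[20,7],[28,11],[29,7],[33,0],[37,13],[38,0],[44,10],[45,0]]
[[11,8],[14,0],[18,2],[20,7],[28,11],[29,7],[33,10],[35,0],[37,13],[38,0],[44,10],[45,0]]
[[11,8],[14,0],[18,2],[20,7],[28,11],[29,7],[33,10],[35,0],[37,13],[38,0],[44,10],[45,0],[48,1],[50,0]]
[[11,8],[14,0],[18,2],[20,7],[28,11],[29,7],[33,10],[35,0],[37,13],[38,0],[41,15],[45,0],[48,1],[50,0]]
[[11,8],[14,0],[18,2],[20,7],[28,11],[29,7],[33,15],[50,0]]
[[11,8],[14,0],[18,2],[20,7],[28,11],[29,7],[33,15],[50,0]]
[[4,10],[18,2],[20,7],[28,11],[29,7],[33,15],[50,0]]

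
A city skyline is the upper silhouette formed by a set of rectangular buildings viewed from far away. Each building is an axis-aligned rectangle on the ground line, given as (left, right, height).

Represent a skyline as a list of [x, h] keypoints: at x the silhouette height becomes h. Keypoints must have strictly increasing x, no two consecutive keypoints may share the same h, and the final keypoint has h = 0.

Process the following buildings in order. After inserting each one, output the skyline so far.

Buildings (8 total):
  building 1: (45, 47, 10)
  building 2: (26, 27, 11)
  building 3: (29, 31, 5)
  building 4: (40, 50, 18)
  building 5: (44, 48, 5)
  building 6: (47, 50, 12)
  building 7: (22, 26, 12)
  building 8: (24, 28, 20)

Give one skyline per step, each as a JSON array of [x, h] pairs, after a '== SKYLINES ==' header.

== SKYLINES ==
[[45,10],[47,0]]
[[26,11],[27,0],[45,10],[47,0]]
[[26,11],[27,0],[29,5],[31,0],[45,10],[47,0]]
[[26,11],[27,0],[29,5],[31,0],[40,18],[50,0]]
[[26,11],[27,0],[29,5],[31,0],[40,18],[50,0]]
[[26,11],[27,0],[29,5],[31,0],[40,18],[50,0]]
[[22,12],[26,11],[27,0],[29,5],[31,0],[40,18],[50,0]]
[[22,12],[24,20],[28,0],[29,5],[31,0],[40,18],[50,0]]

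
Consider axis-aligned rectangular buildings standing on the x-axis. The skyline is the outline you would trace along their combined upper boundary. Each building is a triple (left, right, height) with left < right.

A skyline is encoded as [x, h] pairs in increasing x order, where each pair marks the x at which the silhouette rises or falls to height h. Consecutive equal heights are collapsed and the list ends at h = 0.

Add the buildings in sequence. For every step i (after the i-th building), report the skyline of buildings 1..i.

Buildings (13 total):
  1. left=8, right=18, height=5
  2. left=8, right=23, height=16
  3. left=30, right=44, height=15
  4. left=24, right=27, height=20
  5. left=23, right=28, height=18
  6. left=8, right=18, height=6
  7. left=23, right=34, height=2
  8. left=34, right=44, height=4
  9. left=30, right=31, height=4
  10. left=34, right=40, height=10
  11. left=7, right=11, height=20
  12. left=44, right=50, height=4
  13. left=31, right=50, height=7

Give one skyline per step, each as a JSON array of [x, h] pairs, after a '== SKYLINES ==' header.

== SKYLINES ==
[[8,5],[18,0]]
[[8,16],[23,0]]
[[8,16],[23,0],[30,15],[44,0]]
[[8,16],[23,0],[24,20],[27,0],[30,15],[44,0]]
[[8,16],[23,18],[24,20],[27,18],[28,0],[30,15],[44,0]]
[[8,16],[23,18],[24,20],[27,18],[28,0],[30,15],[44,0]]
[[8,16],[23,18],[24,20],[27,18],[28,2],[30,15],[44,0]]
[[8,16],[23,18],[24,20],[27,18],[28,2],[30,15],[44,0]]
[[8,16],[23,18],[24,20],[27,18],[28,2],[30,15],[44,0]]
[[8,16],[23,18],[24,20],[27,18],[28,2],[30,15],[44,0]]
[[7,20],[11,16],[23,18],[24,20],[27,18],[28,2],[30,15],[44,0]]
[[7,20],[11,16],[23,18],[24,20],[27,18],[28,2],[30,15],[44,4],[50,0]]
[[7,20],[11,16],[23,18],[24,20],[27,18],[28,2],[30,15],[44,7],[50,0]]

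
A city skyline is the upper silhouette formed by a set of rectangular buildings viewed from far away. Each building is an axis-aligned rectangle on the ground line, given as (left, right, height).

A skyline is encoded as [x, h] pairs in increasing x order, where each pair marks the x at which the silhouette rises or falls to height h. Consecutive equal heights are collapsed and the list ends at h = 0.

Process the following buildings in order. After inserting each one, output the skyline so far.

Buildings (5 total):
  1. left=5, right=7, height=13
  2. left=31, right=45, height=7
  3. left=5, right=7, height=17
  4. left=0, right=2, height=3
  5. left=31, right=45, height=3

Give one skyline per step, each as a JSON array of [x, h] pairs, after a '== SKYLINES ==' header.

== SKYLINES ==
[[5,13],[7,0]]
[[5,13],[7,0],[31,7],[45,0]]
[[5,17],[7,0],[31,7],[45,0]]
[[0,3],[2,0],[5,17],[7,0],[31,7],[45,0]]
[[0,3],[2,0],[5,17],[7,0],[31,7],[45,0]]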